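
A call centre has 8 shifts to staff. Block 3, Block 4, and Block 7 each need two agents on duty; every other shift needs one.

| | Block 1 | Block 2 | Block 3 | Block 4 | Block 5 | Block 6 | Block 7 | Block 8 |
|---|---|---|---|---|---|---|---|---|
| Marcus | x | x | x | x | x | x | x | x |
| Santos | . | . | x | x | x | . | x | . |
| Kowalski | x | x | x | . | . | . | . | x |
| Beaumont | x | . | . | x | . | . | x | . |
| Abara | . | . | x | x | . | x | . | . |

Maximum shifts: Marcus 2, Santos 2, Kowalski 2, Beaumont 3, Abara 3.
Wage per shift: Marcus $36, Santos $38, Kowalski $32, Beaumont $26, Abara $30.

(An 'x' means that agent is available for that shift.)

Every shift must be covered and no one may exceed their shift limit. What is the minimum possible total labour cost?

$342

Picking the cheapest available agent for each shift independently would cost $336, but that ignores the shift limits.
An optimal schedule: Block 1→Beaumont, Block 2→Kowalski, Block 3→Abara+Santos, Block 4→Beaumont+Abara, Block 5→Marcus, Block 6→Abara, Block 7→Beaumont+Marcus, Block 8→Kowalski.
Total: 26 + 32 + 30 + 38 + 26 + 30 + 36 + 30 + 26 + 36 + 32 = $342.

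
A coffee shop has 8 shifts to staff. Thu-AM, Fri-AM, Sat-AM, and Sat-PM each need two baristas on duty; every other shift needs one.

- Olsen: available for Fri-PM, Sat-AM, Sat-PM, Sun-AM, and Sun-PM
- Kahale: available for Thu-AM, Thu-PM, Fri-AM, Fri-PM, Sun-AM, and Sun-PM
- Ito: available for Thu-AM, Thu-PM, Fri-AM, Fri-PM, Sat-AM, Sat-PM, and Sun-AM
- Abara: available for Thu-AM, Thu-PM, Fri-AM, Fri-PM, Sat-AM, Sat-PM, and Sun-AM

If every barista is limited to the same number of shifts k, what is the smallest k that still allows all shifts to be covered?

3

With 4 baristas and 12 worker-slots to fill, someone must work at least ⌈12/4⌉ = 3 shifts, so k ≥ 3.
k = 3 works: Thu-AM→Kahale+Ito, Thu-PM→Kahale, Fri-AM→Kahale+Ito, Fri-PM→Abara, Sat-AM→Olsen+Ito, Sat-PM→Olsen+Abara, Sun-AM→Abara, Sun-PM→Olsen.
Loads: Olsen 3, Kahale 3, Ito 3, Abara 3 — all ≤ 3.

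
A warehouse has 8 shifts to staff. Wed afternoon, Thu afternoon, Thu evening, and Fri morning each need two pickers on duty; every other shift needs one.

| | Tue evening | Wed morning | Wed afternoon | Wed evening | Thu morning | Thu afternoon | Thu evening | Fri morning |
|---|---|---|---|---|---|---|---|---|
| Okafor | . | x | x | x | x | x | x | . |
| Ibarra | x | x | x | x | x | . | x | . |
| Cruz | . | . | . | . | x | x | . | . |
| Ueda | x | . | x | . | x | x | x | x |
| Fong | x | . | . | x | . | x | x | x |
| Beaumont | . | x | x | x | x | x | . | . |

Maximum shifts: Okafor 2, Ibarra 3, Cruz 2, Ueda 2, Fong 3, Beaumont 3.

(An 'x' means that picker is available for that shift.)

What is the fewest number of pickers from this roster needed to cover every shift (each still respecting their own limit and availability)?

5

12 slots to fill and no one can take more than 3, so at least ⌈12/3⌉ = 4 pickers are needed.
Any 4 pickers together have capacity at most 3+3+3+2 = 11 < 12 slots, so 4 can never suffice.
Okafor, Ibarra, Cruz, Ueda, and Fong alone can cover everything: Tue evening→Ibarra, Wed morning→Okafor, Wed afternoon→Okafor+Ibarra, Wed evening→Ibarra, Thu morning→Cruz, Thu afternoon→Cruz+Fong, Thu evening→Ueda+Fong, Fri morning→Ueda+Fong.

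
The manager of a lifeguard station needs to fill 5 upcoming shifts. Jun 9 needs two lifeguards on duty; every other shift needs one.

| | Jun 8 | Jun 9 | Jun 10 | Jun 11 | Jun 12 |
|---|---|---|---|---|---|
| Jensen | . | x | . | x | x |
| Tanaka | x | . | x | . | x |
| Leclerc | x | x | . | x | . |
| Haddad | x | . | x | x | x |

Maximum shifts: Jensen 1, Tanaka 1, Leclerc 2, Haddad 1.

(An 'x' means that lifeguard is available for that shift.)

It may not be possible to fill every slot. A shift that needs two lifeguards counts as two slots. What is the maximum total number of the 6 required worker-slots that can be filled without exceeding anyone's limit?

5

Total capacity across all lifeguards is 1+1+2+1 = 5, and 6 slots are needed, so at most 5 can be filled.
An assignment achieving 5: Jun 8→Leclerc, Jun 9→Jensen+Leclerc, Jun 10→Tanaka, Jun 11→Haddad.
Loads: Jensen 1/1, Tanaka 1/1, Leclerc 2/2, Haddad 1/1.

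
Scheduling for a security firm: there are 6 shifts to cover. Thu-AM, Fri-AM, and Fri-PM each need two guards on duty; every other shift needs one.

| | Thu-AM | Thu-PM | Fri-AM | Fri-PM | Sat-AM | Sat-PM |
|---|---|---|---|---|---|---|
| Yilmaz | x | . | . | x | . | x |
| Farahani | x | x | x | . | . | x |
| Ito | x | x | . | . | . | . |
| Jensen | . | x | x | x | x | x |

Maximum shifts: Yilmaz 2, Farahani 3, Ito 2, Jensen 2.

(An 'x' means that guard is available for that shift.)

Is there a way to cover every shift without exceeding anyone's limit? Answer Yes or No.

Total capacity is 9 and 9 slots are needed, so capacity alone doesn't rule it out.
Shifts {Fri-AM, Fri-PM, Sat-AM} need 5 worker-slots in total, but the guards available for any of those shifts (Yilmaz, Farahani, and Jensen) can supply at most 4 among them. So no valid schedule exists.

No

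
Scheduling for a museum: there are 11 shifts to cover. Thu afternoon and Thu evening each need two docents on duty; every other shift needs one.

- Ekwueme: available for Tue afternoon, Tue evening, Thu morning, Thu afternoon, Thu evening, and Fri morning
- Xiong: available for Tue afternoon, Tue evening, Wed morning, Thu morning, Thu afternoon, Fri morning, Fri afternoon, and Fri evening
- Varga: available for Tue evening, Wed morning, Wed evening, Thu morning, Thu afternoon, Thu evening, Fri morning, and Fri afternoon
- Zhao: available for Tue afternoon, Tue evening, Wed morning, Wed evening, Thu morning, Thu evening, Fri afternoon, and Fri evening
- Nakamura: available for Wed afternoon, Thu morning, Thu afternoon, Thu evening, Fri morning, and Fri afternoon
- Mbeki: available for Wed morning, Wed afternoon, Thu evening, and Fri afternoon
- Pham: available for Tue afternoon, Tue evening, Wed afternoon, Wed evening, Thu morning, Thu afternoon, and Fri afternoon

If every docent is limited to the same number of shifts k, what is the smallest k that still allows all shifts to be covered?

2

With 7 docents and 13 worker-slots to fill, someone must work at least ⌈13/7⌉ = 2 shifts, so k ≥ 2.
k = 2 works: Tue afternoon→Ekwueme, Tue evening→Varga, Wed morning→Xiong, Wed afternoon→Nakamura, Wed evening→Varga, Thu morning→Zhao, Thu afternoon→Nakamura+Pham, Thu evening→Zhao+Mbeki, Fri morning→Ekwueme, Fri afternoon→Mbeki, Fri evening→Xiong.
Loads: Ekwueme 2, Xiong 2, Varga 2, Zhao 2, Nakamura 2, Mbeki 2, Pham 1 — all ≤ 2.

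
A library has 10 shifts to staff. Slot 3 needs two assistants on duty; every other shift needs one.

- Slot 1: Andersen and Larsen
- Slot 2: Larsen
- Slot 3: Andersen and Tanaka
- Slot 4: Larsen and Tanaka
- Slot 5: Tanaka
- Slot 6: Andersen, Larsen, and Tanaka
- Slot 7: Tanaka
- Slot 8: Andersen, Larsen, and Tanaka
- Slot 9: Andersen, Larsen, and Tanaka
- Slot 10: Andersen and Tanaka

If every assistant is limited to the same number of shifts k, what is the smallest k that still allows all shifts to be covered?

With 3 assistants and 11 worker-slots to fill, someone must work at least ⌈11/3⌉ = 4 shifts, so k ≥ 4.
k = 4 works: Slot 1→Andersen, Slot 2→Larsen, Slot 3→Andersen+Tanaka, Slot 4→Larsen, Slot 5→Tanaka, Slot 6→Andersen, Slot 7→Tanaka, Slot 8→Larsen, Slot 9→Larsen, Slot 10→Andersen.
Loads: Andersen 4, Larsen 4, Tanaka 3 — all ≤ 4.

4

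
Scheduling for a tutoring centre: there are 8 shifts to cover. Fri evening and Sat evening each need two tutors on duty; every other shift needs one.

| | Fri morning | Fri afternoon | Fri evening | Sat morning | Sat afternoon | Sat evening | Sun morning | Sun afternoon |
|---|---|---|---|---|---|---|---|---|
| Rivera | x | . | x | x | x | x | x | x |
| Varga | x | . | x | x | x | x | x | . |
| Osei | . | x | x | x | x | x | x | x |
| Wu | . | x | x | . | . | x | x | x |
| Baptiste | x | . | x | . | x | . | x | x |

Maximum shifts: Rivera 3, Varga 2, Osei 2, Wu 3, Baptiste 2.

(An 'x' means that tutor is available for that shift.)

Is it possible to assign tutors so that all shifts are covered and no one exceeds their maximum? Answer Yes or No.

Yes

One valid schedule: Fri morning→Rivera, Fri afternoon→Osei, Fri evening→Wu+Baptiste, Sat morning→Rivera, Sat afternoon→Rivera, Sat evening→Varga+Wu, Sun morning→Varga, Sun afternoon→Osei.
Loads: Rivera 3/3, Varga 2/2, Osei 2/2, Wu 2/3, Baptiste 1/2 — all within limits.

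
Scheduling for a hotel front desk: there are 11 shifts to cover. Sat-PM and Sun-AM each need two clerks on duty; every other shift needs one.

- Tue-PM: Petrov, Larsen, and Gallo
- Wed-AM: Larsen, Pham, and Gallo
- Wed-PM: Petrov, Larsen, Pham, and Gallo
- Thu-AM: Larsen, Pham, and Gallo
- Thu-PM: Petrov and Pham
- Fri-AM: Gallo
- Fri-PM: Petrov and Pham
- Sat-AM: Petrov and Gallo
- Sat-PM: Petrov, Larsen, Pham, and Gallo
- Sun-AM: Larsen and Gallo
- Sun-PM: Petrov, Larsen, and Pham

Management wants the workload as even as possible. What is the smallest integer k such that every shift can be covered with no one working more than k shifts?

With 4 clerks and 13 worker-slots to fill, someone must work at least ⌈13/4⌉ = 4 shifts, so k ≥ 4.
k = 4 works: Tue-PM→Petrov, Wed-AM→Larsen, Wed-PM→Pham, Thu-AM→Larsen, Thu-PM→Petrov, Fri-AM→Gallo, Fri-PM→Petrov, Sat-AM→Petrov, Sat-PM→Pham+Gallo, Sun-AM→Larsen+Gallo, Sun-PM→Larsen.
Loads: Petrov 4, Larsen 4, Pham 2, Gallo 3 — all ≤ 4.

4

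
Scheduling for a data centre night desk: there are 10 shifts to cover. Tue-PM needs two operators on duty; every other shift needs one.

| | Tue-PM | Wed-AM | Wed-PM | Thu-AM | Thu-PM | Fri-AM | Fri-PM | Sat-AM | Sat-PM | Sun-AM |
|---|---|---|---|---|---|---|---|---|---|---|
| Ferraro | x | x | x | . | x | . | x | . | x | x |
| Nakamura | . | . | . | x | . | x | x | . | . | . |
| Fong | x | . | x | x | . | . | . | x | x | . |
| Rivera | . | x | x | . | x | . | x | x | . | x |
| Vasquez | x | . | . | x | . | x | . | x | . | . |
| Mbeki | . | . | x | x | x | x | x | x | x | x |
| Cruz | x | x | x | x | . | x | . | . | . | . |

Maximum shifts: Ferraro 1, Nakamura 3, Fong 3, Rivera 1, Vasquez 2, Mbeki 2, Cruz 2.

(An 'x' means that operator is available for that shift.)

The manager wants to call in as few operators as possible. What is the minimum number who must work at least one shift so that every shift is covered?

11 slots to fill and no one can take more than 3, so at least ⌈11/3⌉ = 4 operators are needed.
Any 4 operators together have capacity at most 3+3+2+2 = 10 < 11 slots, so 4 can never suffice.
Ferraro, Nakamura, Fong, Vasquez, and Mbeki alone can cover everything: Tue-PM→Fong+Vasquez, Wed-AM→Ferraro, Wed-PM→Fong, Thu-AM→Nakamura, Thu-PM→Mbeki, Fri-AM→Nakamura, Fri-PM→Nakamura, Sat-AM→Vasquez, Sat-PM→Fong, Sun-AM→Mbeki.

5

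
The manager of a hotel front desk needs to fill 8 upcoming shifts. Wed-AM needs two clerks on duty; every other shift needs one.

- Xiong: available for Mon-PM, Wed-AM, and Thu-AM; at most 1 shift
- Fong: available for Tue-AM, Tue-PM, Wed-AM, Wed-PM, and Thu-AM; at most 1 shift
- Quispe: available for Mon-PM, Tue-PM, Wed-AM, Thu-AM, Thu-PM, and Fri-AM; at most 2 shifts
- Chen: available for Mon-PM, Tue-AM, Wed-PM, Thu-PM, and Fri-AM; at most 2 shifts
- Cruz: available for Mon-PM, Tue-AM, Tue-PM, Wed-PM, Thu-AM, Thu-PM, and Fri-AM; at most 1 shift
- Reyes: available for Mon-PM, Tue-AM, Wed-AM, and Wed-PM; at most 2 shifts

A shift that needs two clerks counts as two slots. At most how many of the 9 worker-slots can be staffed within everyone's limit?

9

Total capacity across all clerks is 1+1+2+2+1+2 = 9, and 9 slots are needed, so at most 9 can be filled.
An assignment achieving 9: Mon-PM→Reyes, Tue-AM→Chen, Tue-PM→Fong, Wed-AM→Xiong+Reyes, Wed-PM→Chen, Thu-AM→Cruz, Thu-PM→Quispe, Fri-AM→Quispe.
Loads: Xiong 1/1, Fong 1/1, Quispe 2/2, Chen 2/2, Cruz 1/1, Reyes 2/2.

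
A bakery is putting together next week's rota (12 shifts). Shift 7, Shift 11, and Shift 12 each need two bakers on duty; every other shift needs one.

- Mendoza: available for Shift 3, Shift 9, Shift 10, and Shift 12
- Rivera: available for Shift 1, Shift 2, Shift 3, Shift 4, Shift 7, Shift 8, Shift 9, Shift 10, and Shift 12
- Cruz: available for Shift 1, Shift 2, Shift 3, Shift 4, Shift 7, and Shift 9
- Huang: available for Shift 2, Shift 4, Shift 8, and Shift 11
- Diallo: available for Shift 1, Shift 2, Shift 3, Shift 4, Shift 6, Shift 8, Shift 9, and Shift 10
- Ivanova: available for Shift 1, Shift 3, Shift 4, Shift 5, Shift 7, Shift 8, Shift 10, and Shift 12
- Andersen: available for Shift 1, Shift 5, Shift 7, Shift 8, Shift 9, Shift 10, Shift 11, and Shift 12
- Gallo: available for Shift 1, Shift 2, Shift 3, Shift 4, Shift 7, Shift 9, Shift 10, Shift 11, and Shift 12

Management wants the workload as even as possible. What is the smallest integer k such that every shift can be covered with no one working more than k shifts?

With 8 bakers and 15 worker-slots to fill, someone must work at least ⌈15/8⌉ = 2 shifts, so k ≥ 2.
k = 2 works: Shift 1→Cruz, Shift 2→Rivera, Shift 3→Mendoza, Shift 4→Cruz, Shift 5→Ivanova, Shift 6→Diallo, Shift 7→Ivanova+Gallo, Shift 8→Rivera, Shift 9→Mendoza, Shift 10→Diallo, Shift 11→Huang+Andersen, Shift 12→Andersen+Gallo.
Loads: Mendoza 2, Rivera 2, Cruz 2, Huang 1, Diallo 2, Ivanova 2, Andersen 2, Gallo 2 — all ≤ 2.

2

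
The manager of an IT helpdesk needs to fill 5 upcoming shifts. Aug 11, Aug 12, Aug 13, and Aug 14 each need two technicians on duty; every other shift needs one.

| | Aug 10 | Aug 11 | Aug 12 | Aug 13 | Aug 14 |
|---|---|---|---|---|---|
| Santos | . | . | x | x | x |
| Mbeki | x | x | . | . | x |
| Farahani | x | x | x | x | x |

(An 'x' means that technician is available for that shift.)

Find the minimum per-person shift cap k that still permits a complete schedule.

3

With 3 technicians and 9 worker-slots to fill, someone must work at least ⌈9/3⌉ = 3 shifts, so k ≥ 3.
k = 3 works: Aug 10→Mbeki, Aug 11→Mbeki+Farahani, Aug 12→Santos+Farahani, Aug 13→Santos+Farahani, Aug 14→Santos+Mbeki.
Loads: Santos 3, Mbeki 3, Farahani 3 — all ≤ 3.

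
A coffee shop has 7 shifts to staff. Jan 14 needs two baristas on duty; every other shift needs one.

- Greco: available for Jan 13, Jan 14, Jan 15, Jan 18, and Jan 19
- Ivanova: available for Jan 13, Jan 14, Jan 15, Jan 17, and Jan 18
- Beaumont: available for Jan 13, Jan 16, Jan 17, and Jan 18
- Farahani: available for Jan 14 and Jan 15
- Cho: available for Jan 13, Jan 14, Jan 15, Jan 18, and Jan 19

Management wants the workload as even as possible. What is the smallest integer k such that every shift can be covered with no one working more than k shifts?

With 5 baristas and 8 worker-slots to fill, someone must work at least ⌈8/5⌉ = 2 shifts, so k ≥ 2.
k = 2 works: Jan 13→Greco, Jan 14→Farahani+Cho, Jan 15→Ivanova, Jan 16→Beaumont, Jan 17→Ivanova, Jan 18→Beaumont, Jan 19→Greco.
Loads: Greco 2, Ivanova 2, Beaumont 2, Farahani 1, Cho 1 — all ≤ 2.

2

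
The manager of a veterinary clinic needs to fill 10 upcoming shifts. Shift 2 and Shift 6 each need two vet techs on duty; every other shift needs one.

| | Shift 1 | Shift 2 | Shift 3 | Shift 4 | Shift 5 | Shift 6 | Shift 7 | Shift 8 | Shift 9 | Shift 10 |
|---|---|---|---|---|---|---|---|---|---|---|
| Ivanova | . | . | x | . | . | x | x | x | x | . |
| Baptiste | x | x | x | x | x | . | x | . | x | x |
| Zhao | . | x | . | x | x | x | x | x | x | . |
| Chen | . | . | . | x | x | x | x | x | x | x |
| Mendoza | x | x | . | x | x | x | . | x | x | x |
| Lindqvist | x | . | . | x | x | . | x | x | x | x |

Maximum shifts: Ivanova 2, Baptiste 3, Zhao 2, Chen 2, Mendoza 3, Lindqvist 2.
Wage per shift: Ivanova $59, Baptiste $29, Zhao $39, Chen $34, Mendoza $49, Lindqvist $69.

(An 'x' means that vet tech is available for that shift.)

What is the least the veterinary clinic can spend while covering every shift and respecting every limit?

Picking the cheapest available vet tech for each shift independently would cost $378, but that ignores the shift limits.
An optimal schedule: Shift 1→Baptiste, Shift 2→Baptiste+Zhao, Shift 3→Ivanova, Shift 4→Zhao, Shift 5→Chen, Shift 6→Chen+Mendoza, Shift 7→Ivanova, Shift 8→Mendoza, Shift 9→Mendoza, Shift 10→Baptiste.
Total: 29 + 29 + 39 + 59 + 39 + 34 + 34 + 49 + 59 + 49 + 49 + 29 = $498.

$498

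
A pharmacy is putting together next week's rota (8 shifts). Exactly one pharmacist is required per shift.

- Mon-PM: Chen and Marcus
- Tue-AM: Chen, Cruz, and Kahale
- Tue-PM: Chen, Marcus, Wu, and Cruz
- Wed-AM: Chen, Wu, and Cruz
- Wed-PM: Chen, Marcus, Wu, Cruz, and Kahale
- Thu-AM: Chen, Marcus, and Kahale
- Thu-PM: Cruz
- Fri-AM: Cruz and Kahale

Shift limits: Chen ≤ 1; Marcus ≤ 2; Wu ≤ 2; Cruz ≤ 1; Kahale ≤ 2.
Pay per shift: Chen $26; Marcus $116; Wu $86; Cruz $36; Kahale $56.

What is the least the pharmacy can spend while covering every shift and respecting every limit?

Thu-PM can only be covered by Cruz, so that assignment is forced.
Picking the cheapest available pharmacist for each shift independently would cost $228, but that ignores the shift limits.
An optimal schedule: Mon-PM→Chen, Tue-AM→Kahale, Tue-PM→Marcus, Wed-AM→Wu, Wed-PM→Wu, Thu-AM→Marcus, Thu-PM→Cruz, Fri-AM→Kahale.
Total: 26 + 56 + 116 + 86 + 86 + 116 + 36 + 56 = $578.

$578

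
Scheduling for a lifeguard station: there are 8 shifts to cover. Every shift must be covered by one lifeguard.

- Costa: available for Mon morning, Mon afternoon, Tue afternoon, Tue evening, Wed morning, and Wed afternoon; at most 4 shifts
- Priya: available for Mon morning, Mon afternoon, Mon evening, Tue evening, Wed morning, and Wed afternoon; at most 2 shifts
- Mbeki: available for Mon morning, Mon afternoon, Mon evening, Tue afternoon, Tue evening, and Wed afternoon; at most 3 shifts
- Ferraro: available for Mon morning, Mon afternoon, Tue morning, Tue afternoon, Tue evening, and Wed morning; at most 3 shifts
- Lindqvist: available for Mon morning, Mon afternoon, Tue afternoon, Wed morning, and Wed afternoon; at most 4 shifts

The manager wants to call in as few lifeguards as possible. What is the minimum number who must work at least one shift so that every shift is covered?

8 slots to fill and no one can take more than 4, so at least ⌈8/4⌉ = 2 lifeguards are needed.
No set of 2 lifeguards can cover every shift (each such set leaves at least one shift with no one available or exceeds a cap).
Costa, Priya, and Ferraro alone can cover everything: Mon morning→Costa, Mon afternoon→Costa, Mon evening→Priya, Tue morning→Ferraro, Tue afternoon→Costa, Tue evening→Priya, Wed morning→Ferraro, Wed afternoon→Costa.

3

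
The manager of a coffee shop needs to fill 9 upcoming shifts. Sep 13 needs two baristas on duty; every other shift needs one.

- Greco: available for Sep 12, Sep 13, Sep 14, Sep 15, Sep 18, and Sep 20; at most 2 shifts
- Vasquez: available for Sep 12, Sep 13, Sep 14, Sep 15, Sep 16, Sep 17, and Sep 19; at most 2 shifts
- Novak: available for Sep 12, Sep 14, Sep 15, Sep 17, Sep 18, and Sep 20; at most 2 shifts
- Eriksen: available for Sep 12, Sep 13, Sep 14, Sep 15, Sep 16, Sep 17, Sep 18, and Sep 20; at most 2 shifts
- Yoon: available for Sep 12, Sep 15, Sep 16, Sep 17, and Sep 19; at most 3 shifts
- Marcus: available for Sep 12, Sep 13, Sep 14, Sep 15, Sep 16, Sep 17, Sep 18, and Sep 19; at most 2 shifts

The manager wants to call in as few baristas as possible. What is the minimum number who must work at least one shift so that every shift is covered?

5

10 slots to fill and no one can take more than 3, so at least ⌈10/3⌉ = 4 baristas are needed.
Any 4 baristas together have capacity at most 3+2+2+2 = 9 < 10 slots, so 4 can never suffice.
Greco, Vasquez, Novak, Eriksen, and Yoon alone can cover everything: Sep 12→Yoon, Sep 13→Greco+Vasquez, Sep 14→Novak, Sep 15→Yoon, Sep 16→Eriksen, Sep 17→Eriksen, Sep 18→Greco, Sep 19→Vasquez, Sep 20→Novak.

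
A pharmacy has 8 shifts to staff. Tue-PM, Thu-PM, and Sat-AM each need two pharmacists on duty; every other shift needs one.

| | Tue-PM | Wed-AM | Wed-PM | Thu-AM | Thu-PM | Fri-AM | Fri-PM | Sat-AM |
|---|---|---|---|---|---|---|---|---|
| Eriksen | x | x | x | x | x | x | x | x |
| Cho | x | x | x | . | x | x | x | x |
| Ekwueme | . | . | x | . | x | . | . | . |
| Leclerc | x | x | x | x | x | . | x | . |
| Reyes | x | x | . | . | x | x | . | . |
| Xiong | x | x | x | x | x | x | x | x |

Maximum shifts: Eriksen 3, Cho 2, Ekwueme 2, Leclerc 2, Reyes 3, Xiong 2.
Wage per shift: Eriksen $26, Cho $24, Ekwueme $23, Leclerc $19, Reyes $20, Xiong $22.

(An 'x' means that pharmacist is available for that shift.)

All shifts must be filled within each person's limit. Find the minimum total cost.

Picking the cheapest available pharmacist for each shift independently would cost $220, but that ignores the shift limits.
An optimal schedule: Tue-PM→Reyes+Xiong, Wed-AM→Reyes, Wed-PM→Ekwueme, Thu-AM→Leclerc, Thu-PM→Ekwueme+Cho, Fri-AM→Reyes, Fri-PM→Leclerc, Sat-AM→Xiong+Cho.
Total: 20 + 22 + 20 + 23 + 19 + 23 + 24 + 20 + 19 + 22 + 24 = $236.

$236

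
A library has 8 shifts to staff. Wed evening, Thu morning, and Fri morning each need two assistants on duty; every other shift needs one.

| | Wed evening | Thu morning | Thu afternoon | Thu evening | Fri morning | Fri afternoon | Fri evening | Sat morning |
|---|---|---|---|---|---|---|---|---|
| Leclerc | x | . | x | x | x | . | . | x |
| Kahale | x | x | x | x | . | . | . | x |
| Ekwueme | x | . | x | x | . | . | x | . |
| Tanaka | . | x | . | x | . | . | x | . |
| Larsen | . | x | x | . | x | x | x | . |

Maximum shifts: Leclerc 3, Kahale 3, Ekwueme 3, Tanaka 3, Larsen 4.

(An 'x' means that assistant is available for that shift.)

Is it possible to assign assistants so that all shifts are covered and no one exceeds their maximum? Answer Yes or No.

Fri morning can only be covered by Leclerc and Larsen, so that assignment is forced.
Fri afternoon can only be covered by Larsen, so that assignment is forced.
One valid schedule: Wed evening→Leclerc+Kahale, Thu morning→Kahale+Tanaka, Thu afternoon→Kahale, Thu evening→Ekwueme, Fri morning→Leclerc+Larsen, Fri afternoon→Larsen, Fri evening→Ekwueme, Sat morning→Leclerc.
Loads: Leclerc 3/3, Kahale 3/3, Ekwueme 2/3, Tanaka 1/3, Larsen 2/4 — all within limits.

Yes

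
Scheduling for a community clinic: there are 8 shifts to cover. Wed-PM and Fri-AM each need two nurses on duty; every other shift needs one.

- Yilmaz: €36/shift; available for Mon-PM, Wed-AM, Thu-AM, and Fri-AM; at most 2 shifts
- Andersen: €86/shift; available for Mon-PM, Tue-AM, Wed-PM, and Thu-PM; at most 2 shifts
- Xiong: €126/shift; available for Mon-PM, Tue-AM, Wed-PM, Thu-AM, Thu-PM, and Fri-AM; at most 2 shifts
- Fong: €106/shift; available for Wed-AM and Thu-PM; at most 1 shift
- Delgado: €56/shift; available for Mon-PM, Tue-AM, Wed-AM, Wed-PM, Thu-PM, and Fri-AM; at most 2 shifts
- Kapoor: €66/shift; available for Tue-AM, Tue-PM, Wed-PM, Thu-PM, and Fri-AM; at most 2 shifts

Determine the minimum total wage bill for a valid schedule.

€720

Tue-PM can only be covered by Kapoor, so that assignment is forced.
Picking the cheapest available nurse for each shift independently would cost €500, but that ignores the shift limits.
An optimal schedule: Mon-PM→Delgado, Tue-AM→Andersen, Tue-PM→Kapoor, Wed-AM→Yilmaz, Wed-PM→Delgado+Andersen, Thu-AM→Yilmaz, Thu-PM→Fong, Fri-AM→Kapoor+Xiong.
Total: 56 + 86 + 66 + 36 + 56 + 86 + 36 + 106 + 66 + 126 = €720.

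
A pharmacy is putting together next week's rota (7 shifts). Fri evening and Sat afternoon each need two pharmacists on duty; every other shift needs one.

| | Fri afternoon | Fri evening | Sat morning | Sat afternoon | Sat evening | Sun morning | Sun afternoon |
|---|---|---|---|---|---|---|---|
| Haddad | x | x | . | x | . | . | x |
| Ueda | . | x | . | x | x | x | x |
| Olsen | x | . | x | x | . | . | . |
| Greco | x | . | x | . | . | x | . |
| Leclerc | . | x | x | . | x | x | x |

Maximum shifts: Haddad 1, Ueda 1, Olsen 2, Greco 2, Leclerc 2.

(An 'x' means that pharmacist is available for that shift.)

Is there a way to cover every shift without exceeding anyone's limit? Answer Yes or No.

Shifts {Fri evening, Sat afternoon, Sat evening, Sun afternoon} need 6 worker-slots in total, but the pharmacists available for any of those shifts (Haddad, Ueda, Olsen, and Leclerc) can supply at most 5 among them. So no valid schedule exists.

No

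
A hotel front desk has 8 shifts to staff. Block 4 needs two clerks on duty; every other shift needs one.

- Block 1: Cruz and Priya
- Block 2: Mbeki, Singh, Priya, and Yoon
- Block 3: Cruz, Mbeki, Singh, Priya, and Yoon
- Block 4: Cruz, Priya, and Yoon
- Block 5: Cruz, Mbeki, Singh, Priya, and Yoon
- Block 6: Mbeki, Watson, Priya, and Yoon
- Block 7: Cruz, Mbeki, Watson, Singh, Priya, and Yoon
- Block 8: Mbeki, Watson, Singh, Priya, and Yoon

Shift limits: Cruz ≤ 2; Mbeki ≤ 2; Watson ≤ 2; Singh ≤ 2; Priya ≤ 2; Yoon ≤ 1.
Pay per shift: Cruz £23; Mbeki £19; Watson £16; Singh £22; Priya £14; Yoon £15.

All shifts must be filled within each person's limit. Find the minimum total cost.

£157

Picking the cheapest available clerk for each shift independently would cost £127, but that ignores the shift limits.
An optimal schedule: Block 1→Priya, Block 2→Mbeki, Block 3→Mbeki, Block 4→Priya+Yoon, Block 5→Singh, Block 6→Watson, Block 7→Singh, Block 8→Watson.
Total: 14 + 19 + 19 + 14 + 15 + 22 + 16 + 22 + 16 = £157.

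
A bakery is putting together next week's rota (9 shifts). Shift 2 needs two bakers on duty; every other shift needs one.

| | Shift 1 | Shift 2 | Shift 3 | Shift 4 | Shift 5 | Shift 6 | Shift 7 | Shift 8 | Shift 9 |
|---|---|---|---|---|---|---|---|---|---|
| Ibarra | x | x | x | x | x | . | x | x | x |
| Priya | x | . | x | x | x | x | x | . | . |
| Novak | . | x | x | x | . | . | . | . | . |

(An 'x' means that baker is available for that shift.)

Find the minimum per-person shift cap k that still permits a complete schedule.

4

With 3 bakers and 10 worker-slots to fill, someone must work at least ⌈10/3⌉ = 4 shifts, so k ≥ 4.
k = 4 works: Shift 1→Ibarra, Shift 2→Ibarra+Novak, Shift 3→Priya, Shift 4→Novak, Shift 5→Priya, Shift 6→Priya, Shift 7→Priya, Shift 8→Ibarra, Shift 9→Ibarra.
Loads: Ibarra 4, Priya 4, Novak 2 — all ≤ 4.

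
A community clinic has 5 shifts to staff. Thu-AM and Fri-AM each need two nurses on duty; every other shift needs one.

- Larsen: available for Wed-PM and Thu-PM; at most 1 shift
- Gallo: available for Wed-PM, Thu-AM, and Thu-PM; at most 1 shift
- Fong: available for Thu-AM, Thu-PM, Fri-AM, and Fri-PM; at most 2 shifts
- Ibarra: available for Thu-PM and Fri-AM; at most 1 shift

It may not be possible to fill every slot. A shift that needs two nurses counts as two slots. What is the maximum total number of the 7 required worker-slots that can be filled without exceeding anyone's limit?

5

Total capacity across all nurses is 1+1+2+1 = 5, and 7 slots are needed, so at most 5 can be filled.
An assignment achieving 5: Wed-PM→Larsen, Thu-AM→Gallo+Fong, Fri-AM→Ibarra, Fri-PM→Fong.
Loads: Larsen 1/1, Gallo 1/1, Fong 2/2, Ibarra 1/1.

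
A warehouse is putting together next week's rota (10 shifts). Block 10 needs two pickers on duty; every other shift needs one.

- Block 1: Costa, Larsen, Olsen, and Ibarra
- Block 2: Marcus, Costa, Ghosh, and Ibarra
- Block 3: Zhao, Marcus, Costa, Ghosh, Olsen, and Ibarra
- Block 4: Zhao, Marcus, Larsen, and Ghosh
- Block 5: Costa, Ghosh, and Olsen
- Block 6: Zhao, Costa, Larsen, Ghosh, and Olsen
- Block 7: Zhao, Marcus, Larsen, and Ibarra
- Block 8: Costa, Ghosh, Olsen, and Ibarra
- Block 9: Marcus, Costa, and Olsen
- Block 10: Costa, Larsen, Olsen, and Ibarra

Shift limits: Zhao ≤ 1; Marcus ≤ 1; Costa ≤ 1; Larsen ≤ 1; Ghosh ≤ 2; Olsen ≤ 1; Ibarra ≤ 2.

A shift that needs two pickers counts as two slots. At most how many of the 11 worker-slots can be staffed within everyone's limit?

Total capacity across all pickers is 1+1+1+1+2+1+2 = 9, and 11 slots are needed, so at most 9 can be filled.
An assignment achieving 9: Block 1→Larsen, Block 2→Ghosh, Block 4→Zhao, Block 5→Costa, Block 7→Ibarra, Block 8→Ghosh, Block 9→Marcus, Block 10→Olsen+Ibarra.
Loads: Zhao 1/1, Marcus 1/1, Costa 1/1, Larsen 1/1, Ghosh 2/2, Olsen 1/1, Ibarra 2/2.

9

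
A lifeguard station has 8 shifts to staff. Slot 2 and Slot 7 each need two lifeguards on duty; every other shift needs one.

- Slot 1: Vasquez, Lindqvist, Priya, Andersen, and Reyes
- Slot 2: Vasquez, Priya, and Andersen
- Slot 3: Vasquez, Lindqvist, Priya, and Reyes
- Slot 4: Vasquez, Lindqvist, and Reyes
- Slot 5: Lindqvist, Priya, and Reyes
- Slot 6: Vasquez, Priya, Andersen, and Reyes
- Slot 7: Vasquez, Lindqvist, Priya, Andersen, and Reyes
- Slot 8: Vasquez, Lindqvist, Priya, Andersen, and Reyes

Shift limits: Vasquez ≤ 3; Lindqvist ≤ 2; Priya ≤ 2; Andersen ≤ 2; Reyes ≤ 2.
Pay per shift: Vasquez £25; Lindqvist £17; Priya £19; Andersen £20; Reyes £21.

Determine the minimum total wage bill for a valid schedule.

Picking the cheapest available lifeguard for each shift independently would cost £179, but that ignores the shift limits.
An optimal schedule: Slot 1→Reyes, Slot 2→Priya+Andersen, Slot 3→Priya, Slot 4→Lindqvist, Slot 5→Lindqvist, Slot 6→Andersen, Slot 7→Reyes+Vasquez, Slot 8→Vasquez.
Total: 21 + 19 + 20 + 19 + 17 + 17 + 20 + 21 + 25 + 25 = £204.

£204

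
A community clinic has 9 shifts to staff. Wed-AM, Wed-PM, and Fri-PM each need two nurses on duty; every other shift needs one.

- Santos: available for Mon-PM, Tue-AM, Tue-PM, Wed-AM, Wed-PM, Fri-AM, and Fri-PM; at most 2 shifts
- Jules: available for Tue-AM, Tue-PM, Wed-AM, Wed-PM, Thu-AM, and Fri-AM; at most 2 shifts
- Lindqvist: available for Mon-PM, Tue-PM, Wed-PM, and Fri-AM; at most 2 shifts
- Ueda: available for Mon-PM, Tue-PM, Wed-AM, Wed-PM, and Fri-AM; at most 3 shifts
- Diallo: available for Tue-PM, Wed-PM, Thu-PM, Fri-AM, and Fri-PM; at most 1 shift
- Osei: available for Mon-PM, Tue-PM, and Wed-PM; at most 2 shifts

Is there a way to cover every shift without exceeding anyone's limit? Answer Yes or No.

No

Total capacity is 12 and 12 slots are needed, so capacity alone doesn't rule it out.
Shifts {Thu-PM, Fri-PM} need 3 worker-slots in total, but the nurses available for any of those shifts (Santos and Diallo) can supply at most 2 among them. So no valid schedule exists.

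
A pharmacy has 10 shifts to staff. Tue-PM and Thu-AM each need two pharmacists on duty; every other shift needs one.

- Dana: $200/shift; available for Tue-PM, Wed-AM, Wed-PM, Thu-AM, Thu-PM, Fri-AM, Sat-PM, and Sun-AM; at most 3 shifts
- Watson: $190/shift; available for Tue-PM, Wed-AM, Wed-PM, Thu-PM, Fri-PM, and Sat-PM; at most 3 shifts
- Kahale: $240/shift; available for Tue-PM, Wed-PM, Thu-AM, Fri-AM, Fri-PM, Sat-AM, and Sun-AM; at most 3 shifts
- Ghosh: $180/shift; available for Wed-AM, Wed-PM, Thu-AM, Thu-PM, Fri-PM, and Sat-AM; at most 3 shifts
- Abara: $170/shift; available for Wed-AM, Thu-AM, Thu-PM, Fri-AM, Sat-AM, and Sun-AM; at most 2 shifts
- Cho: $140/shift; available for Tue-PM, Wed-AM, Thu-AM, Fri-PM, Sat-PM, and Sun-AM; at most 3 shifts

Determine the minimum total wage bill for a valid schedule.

$2070

Picking the cheapest available pharmacist for each shift independently would cost $1890, but that ignores the shift limits.
An optimal schedule: Tue-PM→Cho+Watson, Wed-AM→Watson, Wed-PM→Ghosh, Thu-AM→Ghosh+Dana, Thu-PM→Ghosh, Fri-AM→Abara, Fri-PM→Watson, Sat-AM→Abara, Sat-PM→Cho, Sun-AM→Cho.
Total: 140 + 190 + 190 + 180 + 180 + 200 + 180 + 170 + 190 + 170 + 140 + 140 = $2070.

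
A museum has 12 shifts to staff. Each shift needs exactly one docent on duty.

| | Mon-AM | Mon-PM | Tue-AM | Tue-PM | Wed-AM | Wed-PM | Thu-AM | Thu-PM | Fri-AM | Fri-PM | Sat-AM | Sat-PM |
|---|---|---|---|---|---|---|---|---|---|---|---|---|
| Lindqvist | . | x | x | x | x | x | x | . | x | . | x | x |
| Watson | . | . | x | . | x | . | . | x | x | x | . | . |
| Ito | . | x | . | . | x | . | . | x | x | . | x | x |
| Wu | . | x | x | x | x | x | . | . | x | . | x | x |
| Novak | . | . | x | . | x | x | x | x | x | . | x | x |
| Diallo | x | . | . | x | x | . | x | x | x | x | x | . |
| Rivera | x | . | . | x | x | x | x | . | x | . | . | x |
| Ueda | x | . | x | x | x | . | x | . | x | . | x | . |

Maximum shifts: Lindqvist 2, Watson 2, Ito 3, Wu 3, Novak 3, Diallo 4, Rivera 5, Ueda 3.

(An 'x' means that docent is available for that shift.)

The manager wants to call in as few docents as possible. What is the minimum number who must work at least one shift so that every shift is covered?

12 slots to fill and no one can take more than 5, so at least ⌈12/5⌉ = 3 docents are needed.
Wu, Diallo, and Rivera alone can cover everything: Mon-AM→Diallo, Mon-PM→Wu, Tue-AM→Wu, Tue-PM→Rivera, Wed-AM→Rivera, Wed-PM→Wu, Thu-AM→Rivera, Thu-PM→Diallo, Fri-AM→Rivera, Fri-PM→Diallo, Sat-AM→Diallo, Sat-PM→Rivera.

3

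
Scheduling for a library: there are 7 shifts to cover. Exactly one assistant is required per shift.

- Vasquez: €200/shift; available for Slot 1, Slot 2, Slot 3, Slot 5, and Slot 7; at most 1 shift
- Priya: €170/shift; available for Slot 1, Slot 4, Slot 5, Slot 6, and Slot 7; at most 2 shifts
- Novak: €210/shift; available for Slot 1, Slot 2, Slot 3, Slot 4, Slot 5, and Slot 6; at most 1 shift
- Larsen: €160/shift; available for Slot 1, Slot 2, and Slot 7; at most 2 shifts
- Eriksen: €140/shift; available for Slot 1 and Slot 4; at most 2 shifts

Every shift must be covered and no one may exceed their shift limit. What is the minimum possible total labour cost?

€1140

Picking the cheapest available assistant for each shift independently would cost €1140, and that bound is achievable.
An optimal schedule: Slot 1→Eriksen, Slot 2→Larsen, Slot 3→Vasquez, Slot 4→Eriksen, Slot 5→Priya, Slot 6→Priya, Slot 7→Larsen.
Total: 140 + 160 + 200 + 140 + 170 + 170 + 160 = €1140.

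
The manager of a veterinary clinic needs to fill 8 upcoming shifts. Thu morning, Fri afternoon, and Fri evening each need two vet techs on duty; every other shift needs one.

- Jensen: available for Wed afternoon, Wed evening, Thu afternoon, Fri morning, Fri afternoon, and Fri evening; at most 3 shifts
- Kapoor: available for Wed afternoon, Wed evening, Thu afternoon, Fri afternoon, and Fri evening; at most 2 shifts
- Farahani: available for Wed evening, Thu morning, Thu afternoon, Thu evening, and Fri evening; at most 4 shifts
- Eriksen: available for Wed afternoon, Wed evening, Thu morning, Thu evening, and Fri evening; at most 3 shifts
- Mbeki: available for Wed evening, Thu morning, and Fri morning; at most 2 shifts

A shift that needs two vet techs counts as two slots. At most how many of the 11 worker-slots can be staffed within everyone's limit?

11

Total capacity across all vet techs is 3+2+4+3+2 = 14, and 11 slots are needed, so at most 11 can be filled.
An assignment achieving 11: Wed afternoon→Jensen, Wed evening→Farahani, Thu morning→Farahani+Eriksen, Thu afternoon→Kapoor, Thu evening→Farahani, Fri morning→Jensen, Fri afternoon→Jensen+Kapoor, Fri evening→Farahani+Eriksen.
Loads: Jensen 3/3, Kapoor 2/2, Farahani 4/4, Eriksen 2/3, Mbeki 0/2.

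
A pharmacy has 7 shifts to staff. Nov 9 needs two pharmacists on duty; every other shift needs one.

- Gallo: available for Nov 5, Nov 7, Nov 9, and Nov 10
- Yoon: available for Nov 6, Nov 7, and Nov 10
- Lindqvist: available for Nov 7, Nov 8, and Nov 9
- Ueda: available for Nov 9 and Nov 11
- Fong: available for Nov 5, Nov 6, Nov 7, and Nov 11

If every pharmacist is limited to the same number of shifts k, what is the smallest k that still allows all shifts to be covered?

With 5 pharmacists and 8 worker-slots to fill, someone must work at least ⌈8/5⌉ = 2 shifts, so k ≥ 2.
k = 2 works: Nov 5→Gallo, Nov 6→Yoon, Nov 7→Yoon, Nov 8→Lindqvist, Nov 9→Lindqvist+Ueda, Nov 10→Gallo, Nov 11→Ueda.
Loads: Gallo 2, Yoon 2, Lindqvist 2, Ueda 2, Fong 0 — all ≤ 2.

2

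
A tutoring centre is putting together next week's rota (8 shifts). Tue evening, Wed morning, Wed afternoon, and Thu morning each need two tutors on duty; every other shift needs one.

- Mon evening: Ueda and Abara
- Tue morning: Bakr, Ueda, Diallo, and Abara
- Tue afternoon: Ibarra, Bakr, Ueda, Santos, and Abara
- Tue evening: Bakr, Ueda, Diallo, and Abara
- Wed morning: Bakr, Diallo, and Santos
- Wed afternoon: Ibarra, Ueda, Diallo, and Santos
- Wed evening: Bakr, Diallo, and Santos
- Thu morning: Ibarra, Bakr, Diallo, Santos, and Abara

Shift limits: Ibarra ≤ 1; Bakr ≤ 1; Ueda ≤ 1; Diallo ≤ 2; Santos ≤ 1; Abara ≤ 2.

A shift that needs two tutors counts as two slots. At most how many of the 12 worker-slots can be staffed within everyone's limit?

Total capacity across all tutors is 1+1+1+2+1+2 = 8, and 12 slots are needed, so at most 8 can be filled.
An assignment achieving 8: Mon evening→Ueda, Tue morning→Abara, Tue evening→Abara, Wed morning→Bakr+Diallo, Wed afternoon→Ibarra+Santos, Wed evening→Diallo.
Loads: Ibarra 1/1, Bakr 1/1, Ueda 1/1, Diallo 2/2, Santos 1/1, Abara 2/2.

8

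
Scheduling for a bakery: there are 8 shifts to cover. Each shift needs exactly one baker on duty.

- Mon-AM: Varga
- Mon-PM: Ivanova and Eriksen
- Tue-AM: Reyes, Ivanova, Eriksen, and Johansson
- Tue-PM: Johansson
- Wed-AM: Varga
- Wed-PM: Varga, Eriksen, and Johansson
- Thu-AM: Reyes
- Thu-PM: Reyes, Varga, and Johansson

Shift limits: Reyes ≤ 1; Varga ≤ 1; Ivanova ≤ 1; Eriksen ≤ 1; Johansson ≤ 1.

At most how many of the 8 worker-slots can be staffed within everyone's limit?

5

Total capacity across all bakers is 1+1+1+1+1 = 5, and 8 slots are needed, so at most 5 can be filled.
An assignment achieving 5: Mon-AM→Varga, Mon-PM→Ivanova, Tue-PM→Johansson, Wed-PM→Eriksen, Thu-AM→Reyes.
Loads: Reyes 1/1, Varga 1/1, Ivanova 1/1, Eriksen 1/1, Johansson 1/1.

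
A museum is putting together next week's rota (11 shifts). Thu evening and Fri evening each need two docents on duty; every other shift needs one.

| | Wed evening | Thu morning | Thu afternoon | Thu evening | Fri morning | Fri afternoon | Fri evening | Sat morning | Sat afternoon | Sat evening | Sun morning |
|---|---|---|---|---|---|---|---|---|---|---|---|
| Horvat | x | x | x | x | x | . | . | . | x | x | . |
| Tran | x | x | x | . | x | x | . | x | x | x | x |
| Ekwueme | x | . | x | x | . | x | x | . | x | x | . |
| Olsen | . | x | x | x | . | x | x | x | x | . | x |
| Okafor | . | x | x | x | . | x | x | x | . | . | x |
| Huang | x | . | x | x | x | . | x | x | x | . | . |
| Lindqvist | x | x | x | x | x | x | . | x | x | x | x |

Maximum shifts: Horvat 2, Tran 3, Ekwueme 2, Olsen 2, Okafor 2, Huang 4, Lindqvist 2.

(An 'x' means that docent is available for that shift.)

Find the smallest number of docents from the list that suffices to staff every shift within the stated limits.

13 slots to fill and no one can take more than 4, so at least ⌈13/4⌉ = 4 docents are needed.
Any 4 docents together have capacity at most 4+3+2+2 = 11 < 13 slots, so 4 can never suffice.
Horvat, Tran, Ekwueme, Olsen, and Huang alone can cover everything: Wed evening→Huang, Thu morning→Horvat, Thu afternoon→Huang, Thu evening→Olsen+Huang, Fri morning→Horvat, Fri afternoon→Tran, Fri evening→Ekwueme+Olsen, Sat morning→Tran, Sat afternoon→Huang, Sat evening→Ekwueme, Sun morning→Tran.

5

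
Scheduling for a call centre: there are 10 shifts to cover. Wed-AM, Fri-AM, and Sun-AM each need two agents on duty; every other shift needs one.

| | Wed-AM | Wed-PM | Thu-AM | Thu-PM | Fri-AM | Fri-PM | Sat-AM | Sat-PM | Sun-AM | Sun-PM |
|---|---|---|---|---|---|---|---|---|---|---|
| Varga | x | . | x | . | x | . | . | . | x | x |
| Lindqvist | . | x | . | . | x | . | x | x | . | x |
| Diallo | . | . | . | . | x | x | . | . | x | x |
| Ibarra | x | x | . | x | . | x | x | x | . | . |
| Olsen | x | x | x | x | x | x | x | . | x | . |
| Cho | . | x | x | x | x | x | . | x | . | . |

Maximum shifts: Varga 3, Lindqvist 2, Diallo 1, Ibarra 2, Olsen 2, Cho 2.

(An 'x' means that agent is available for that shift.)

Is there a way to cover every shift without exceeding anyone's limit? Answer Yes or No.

Total capacity is 3+2+1+2+2+2 = 12 but 13 worker-slots are needed — infeasible.

No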